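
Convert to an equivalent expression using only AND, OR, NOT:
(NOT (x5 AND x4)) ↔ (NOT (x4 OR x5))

((NOT (x5 AND x4)) AND (NOT (x4 OR x5))) OR ((x5 AND x4) AND (x4 OR x5))
(Biconditional = both true or both false)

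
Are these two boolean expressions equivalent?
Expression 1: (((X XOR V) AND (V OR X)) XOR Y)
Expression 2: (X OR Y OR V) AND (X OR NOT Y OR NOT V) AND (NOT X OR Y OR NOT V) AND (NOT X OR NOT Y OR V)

Yes, they are equivalent — the two output columns agree on all 8 assignments:
X | Y | V | Expression 1 | Expression 2
---------------------------------------
0 | 0 | 0 | 0 | 0
0 | 0 | 1 | 1 | 1
0 | 1 | 0 | 1 | 1
0 | 1 | 1 | 0 | 0
1 | 0 | 0 | 1 | 1
1 | 0 | 1 | 0 | 0
1 | 1 | 0 | 0 | 0
1 | 1 | 1 | 1 | 1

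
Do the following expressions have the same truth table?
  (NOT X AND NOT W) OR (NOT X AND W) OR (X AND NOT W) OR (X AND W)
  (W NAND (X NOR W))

Yes, they are equivalent — the two output columns agree on all 4 assignments:
X | W | Expression 1 | Expression 2
-----------------------------------
0 | 0 | 1 | 1
0 | 1 | 1 | 1
1 | 0 | 1 | 1
1 | 1 | 1 | 1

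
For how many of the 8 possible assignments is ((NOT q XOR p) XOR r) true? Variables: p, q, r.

Satisfying assignments: (0,0,0), (0,1,1), (1,0,1), (1,1,0)
Count: 4 out of 8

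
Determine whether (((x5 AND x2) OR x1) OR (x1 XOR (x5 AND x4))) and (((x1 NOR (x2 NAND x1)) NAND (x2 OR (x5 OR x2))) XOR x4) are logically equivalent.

No. Counterexample: with x2=0, x4=0, x5=0, x1=0, Expression 1 = 0 but Expression 2 = 1.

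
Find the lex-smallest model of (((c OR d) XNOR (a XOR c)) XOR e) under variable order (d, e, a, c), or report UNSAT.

d=0, e=0, a=0, c=0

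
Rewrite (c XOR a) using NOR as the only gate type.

((((c NOR a) NOR (c NOR a)) NOR ((c NOR a) NOR (c NOR a))) NOR ((((c NOR c) NOR (a NOR a)) NOR ((c NOR c) NOR (a NOR a))) NOR (((c NOR c) NOR (a NOR a)) NOR ((c NOR c) NOR (a NOR a)))))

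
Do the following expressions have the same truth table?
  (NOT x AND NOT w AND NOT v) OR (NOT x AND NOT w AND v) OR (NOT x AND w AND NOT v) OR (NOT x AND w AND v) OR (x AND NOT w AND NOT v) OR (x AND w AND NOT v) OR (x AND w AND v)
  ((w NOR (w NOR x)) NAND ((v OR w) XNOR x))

Yes, they are equivalent — the two output columns agree on all 8 assignments:
x | w | v | Expression 1 | Expression 2
---------------------------------------
0 | 0 | 0 | 1 | 1
0 | 0 | 1 | 1 | 1
0 | 1 | 0 | 1 | 1
0 | 1 | 1 | 1 | 1
1 | 0 | 0 | 1 | 1
1 | 0 | 1 | 0 | 0
1 | 1 | 0 | 1 | 1
1 | 1 | 1 | 1 | 1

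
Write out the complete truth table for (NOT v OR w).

w | v | Output
--------------
0 | 0 | 1
0 | 1 | 0
1 | 0 | 1
1 | 1 | 1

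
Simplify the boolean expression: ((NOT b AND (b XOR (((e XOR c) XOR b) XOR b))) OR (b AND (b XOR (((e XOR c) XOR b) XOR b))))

By distribution ((E AND v) OR (E AND NOT v) = E) then XOR self-cancellation ((E XOR v) XOR v = E):
= ((e XOR c) XOR b)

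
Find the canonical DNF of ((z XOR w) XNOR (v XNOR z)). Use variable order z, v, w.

(NOT z AND NOT v AND w) OR (NOT z AND v AND NOT w) OR (z AND NOT v AND w) OR (z AND v AND NOT w)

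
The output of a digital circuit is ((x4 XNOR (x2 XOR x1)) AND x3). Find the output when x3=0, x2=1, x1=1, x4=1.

Substituting: ((1 XNOR (1 XOR 1)) AND 0)
= 0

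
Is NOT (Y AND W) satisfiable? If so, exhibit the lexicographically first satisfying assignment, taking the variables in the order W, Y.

W=0, Y=0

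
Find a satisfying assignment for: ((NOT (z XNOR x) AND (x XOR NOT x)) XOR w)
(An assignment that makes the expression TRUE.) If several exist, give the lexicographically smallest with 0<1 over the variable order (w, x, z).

w=0, x=0, z=1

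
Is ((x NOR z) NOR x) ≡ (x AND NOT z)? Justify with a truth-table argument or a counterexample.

No. Counterexample: with z=0, x=1, Expression 1 = 0 but Expression 2 = 1.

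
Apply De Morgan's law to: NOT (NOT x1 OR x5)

x1 AND NOT x5
De Morgan's: NOT(OR of terms) = AND of negations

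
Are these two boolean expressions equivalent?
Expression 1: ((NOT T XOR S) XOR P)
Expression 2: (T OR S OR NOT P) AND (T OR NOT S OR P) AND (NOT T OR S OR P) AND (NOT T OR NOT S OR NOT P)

Yes, they are equivalent — the two output columns agree on all 8 assignments:
T | S | P | Expression 1 | Expression 2
---------------------------------------
0 | 0 | 0 | 1 | 1
0 | 0 | 1 | 0 | 0
0 | 1 | 0 | 0 | 0
0 | 1 | 1 | 1 | 1
1 | 0 | 0 | 0 | 0
1 | 0 | 1 | 1 | 1
1 | 1 | 0 | 1 | 1
1 | 1 | 1 | 0 | 0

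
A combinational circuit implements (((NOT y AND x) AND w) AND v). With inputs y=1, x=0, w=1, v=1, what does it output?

Substituting: (((NOT 1 AND 0) AND 1) AND 1)
= 0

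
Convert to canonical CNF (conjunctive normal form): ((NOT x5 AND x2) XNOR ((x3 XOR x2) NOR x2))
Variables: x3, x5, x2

(x3 OR x5 OR x2) AND (x3 OR x5 OR NOT x2) AND (x3 OR NOT x5 OR x2) AND (NOT x3 OR x5 OR NOT x2)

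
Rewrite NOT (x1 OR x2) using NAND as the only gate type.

(((x1 NAND x1) NAND (x2 NAND x2)) NAND ((x1 NAND x1) NAND (x2 NAND x2)))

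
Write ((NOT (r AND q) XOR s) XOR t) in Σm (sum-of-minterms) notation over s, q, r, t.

Σm(0, 2, 4, 7, 9, 11, 13, 14) = (NOT s AND NOT q AND NOT r AND NOT t) OR (NOT s AND NOT q AND r AND NOT t) OR (NOT s AND q AND NOT r AND NOT t) OR (NOT s AND q AND r AND t) OR (s AND NOT q AND NOT r AND t) OR (s AND NOT q AND r AND t) OR (s AND q AND NOT r AND t) OR (s AND q AND r AND NOT t)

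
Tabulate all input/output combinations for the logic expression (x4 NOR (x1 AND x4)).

x4 | x1 | Output
----------------
0 | 0 | 1
0 | 1 | 1
1 | 0 | 0
1 | 1 | 0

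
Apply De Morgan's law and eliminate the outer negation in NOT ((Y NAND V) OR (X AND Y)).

NOT (Y NAND V) AND NOT (X AND Y)
De Morgan's: NOT(OR of terms) = AND of negations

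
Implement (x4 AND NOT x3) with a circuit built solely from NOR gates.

((x4 NOR x4) NOR ((x3 NOR x3) NOR (x3 NOR x3)))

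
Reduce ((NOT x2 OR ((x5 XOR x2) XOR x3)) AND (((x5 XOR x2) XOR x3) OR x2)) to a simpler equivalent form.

By distribution ((E OR v) AND (E OR NOT v) = E):
= ((x5 XOR x2) XOR x3)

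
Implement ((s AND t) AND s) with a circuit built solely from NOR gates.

((((s NOR s) NOR (t NOR t)) NOR ((s NOR s) NOR (t NOR t))) NOR (s NOR s))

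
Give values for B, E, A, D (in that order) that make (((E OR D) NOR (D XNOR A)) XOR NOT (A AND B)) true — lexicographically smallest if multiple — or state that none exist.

B=0, E=0, A=0, D=0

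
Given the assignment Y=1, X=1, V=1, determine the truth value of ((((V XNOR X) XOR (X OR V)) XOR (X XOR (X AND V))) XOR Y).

Substituting: ((((1 XNOR 1) XOR (1 OR 1)) XOR (1 XOR (1 AND 1))) XOR 1)
= 1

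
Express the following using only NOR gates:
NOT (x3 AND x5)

(((x3 NOR x3) NOR (x5 NOR x5)) NOR ((x3 NOR x3) NOR (x5 NOR x5)))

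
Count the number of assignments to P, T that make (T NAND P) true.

Satisfying assignments: (0,0), (0,1), (1,0)
Count: 3 out of 4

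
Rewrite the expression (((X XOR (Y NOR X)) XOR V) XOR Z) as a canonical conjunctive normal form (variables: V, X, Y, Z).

(V OR X OR Y OR NOT Z) AND (V OR X OR NOT Y OR Z) AND (V OR NOT X OR Y OR NOT Z) AND (V OR NOT X OR NOT Y OR NOT Z) AND (NOT V OR X OR Y OR Z) AND (NOT V OR X OR NOT Y OR NOT Z) AND (NOT V OR NOT X OR Y OR Z) AND (NOT V OR NOT X OR NOT Y OR Z)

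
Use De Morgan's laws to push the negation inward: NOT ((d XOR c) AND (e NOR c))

NOT (d XOR c) OR NOT (e NOR c)
De Morgan's: NOT(AND of terms) = OR of negations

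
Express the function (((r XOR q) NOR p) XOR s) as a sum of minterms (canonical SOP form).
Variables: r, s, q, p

Σm(0, 5, 6, 7, 10, 12, 13, 15) = (NOT r AND NOT s AND NOT q AND NOT p) OR (NOT r AND s AND NOT q AND p) OR (NOT r AND s AND q AND NOT p) OR (NOT r AND s AND q AND p) OR (r AND NOT s AND q AND NOT p) OR (r AND s AND NOT q AND NOT p) OR (r AND s AND NOT q AND p) OR (r AND s AND q AND p)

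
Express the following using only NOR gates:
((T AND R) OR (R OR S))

((((T NOR T) NOR (R NOR R)) NOR ((R NOR S) NOR (R NOR S))) NOR (((T NOR T) NOR (R NOR R)) NOR ((R NOR S) NOR (R NOR S))))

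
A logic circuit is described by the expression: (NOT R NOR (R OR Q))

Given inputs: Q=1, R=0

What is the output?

Substituting: (NOT 0 NOR (0 OR 1))
= 0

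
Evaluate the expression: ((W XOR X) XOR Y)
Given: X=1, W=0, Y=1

Substituting: ((0 XOR 1) XOR 1)
= 0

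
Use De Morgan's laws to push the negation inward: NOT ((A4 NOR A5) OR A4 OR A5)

NOT (A4 NOR A5) AND NOT A4 AND NOT A5
De Morgan's: NOT(OR of terms) = AND of negations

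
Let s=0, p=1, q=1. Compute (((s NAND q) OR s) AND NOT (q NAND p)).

Substituting: (((0 NAND 1) OR 0) AND NOT (1 NAND 1))
= 1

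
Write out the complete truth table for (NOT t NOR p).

t | p | Output
--------------
0 | 0 | 0
0 | 1 | 0
1 | 0 | 1
1 | 1 | 0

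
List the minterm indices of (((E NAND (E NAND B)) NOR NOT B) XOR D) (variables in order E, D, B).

Σm(2, 3, 6, 7) = (NOT E AND D AND NOT B) OR (NOT E AND D AND B) OR (E AND D AND NOT B) OR (E AND D AND B)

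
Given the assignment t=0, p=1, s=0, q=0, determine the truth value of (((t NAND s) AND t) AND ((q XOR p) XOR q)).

Substituting: (((0 NAND 0) AND 0) AND ((0 XOR 1) XOR 0))
= 0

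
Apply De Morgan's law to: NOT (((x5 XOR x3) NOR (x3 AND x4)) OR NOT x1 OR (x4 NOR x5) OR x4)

NOT ((x5 XOR x3) NOR (x3 AND x4)) AND x1 AND NOT (x4 NOR x5) AND NOT x4
De Morgan's: NOT(OR of terms) = AND of negations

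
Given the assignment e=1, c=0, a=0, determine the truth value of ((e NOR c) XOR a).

Substituting: ((1 NOR 0) XOR 0)
= 0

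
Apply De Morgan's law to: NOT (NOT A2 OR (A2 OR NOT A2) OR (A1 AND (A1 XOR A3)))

A2 AND NOT (A2 OR NOT A2) AND NOT (A1 AND (A1 XOR A3))
De Morgan's: NOT(OR of terms) = AND of negations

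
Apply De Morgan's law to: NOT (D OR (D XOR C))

NOT D AND NOT (D XOR C)
De Morgan's: NOT(OR of terms) = AND of negations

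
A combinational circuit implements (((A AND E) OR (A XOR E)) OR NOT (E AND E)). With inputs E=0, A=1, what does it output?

Substituting: (((1 AND 0) OR (1 XOR 0)) OR NOT (0 AND 0))
= 1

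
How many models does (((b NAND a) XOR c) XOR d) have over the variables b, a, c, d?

Satisfying assignments: (0,0,0,0), (0,0,1,1), (0,1,0,0), (0,1,1,1), (1,0,0,0), (1,0,1,1), (1,1,0,1), (1,1,1,0)
Count: 8 out of 16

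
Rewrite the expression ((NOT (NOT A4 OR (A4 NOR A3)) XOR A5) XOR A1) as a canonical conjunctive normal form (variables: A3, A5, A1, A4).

(A3 OR A5 OR A1 OR A4) AND (A3 OR A5 OR NOT A1 OR NOT A4) AND (A3 OR NOT A5 OR A1 OR NOT A4) AND (A3 OR NOT A5 OR NOT A1 OR A4) AND (NOT A3 OR A5 OR A1 OR A4) AND (NOT A3 OR A5 OR NOT A1 OR NOT A4) AND (NOT A3 OR NOT A5 OR A1 OR NOT A4) AND (NOT A3 OR NOT A5 OR NOT A1 OR A4)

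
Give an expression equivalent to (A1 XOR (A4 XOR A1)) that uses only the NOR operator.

((((A1 NOR ((((A4 NOR A1) NOR (A4 NOR A1)) NOR ((A4 NOR A1) NOR (A4 NOR A1))) NOR ((((A4 NOR A4) NOR (A1 NOR A1)) NOR ((A4 NOR A4) NOR (A1 NOR A1))) NOR (((A4 NOR A4) NOR (A1 NOR A1)) NOR ((A4 NOR A4) NOR (A1 NOR A1)))))) NOR (A1 NOR ((((A4 NOR A1) NOR (A4 NOR A1)) NOR ((A4 NOR A1) NOR (A4 NOR A1))) NOR ((((A4 NOR A4) NOR (A1 NOR A1)) NOR ((A4 NOR A4) NOR (A1 NOR A1))) NOR (((A4 NOR A4) NOR (A1 NOR A1)) NOR ((A4 NOR A4) NOR (A1 NOR A1))))))) NOR ((A1 NOR ((((A4 NOR A1) NOR (A4 NOR A1)) NOR ((A4 NOR A1) NOR (A4 NOR A1))) NOR ((((A4 NOR A4) NOR (A1 NOR A1)) NOR ((A4 NOR A4) NOR (A1 NOR A1))) NOR (((A4 NOR A4) NOR (A1 NOR A1)) NOR ((A4 NOR A4) NOR (A1 NOR A1)))))) NOR (A1 NOR ((((A4 NOR A1) NOR (A4 NOR A1)) NOR ((A4 NOR A1) NOR (A4 NOR A1))) NOR ((((A4 NOR A4) NOR (A1 NOR A1)) NOR ((A4 NOR A4) NOR (A1 NOR A1))) NOR (((A4 NOR A4) NOR (A1 NOR A1)) NOR ((A4 NOR A4) NOR (A1 NOR A1)))))))) NOR ((((A1 NOR A1) NOR (((((A4 NOR A1) NOR (A4 NOR A1)) NOR ((A4 NOR A1) NOR (A4 NOR A1))) NOR ((((A4 NOR A4) NOR (A1 NOR A1)) NOR ((A4 NOR A4) NOR (A1 NOR A1))) NOR (((A4 NOR A4) NOR (A1 NOR A1)) NOR ((A4 NOR A4) NOR (A1 NOR A1))))) NOR ((((A4 NOR A1) NOR (A4 NOR A1)) NOR ((A4 NOR A1) NOR (A4 NOR A1))) NOR ((((A4 NOR A4) NOR (A1 NOR A1)) NOR ((A4 NOR A4) NOR (A1 NOR A1))) NOR (((A4 NOR A4) NOR (A1 NOR A1)) NOR ((A4 NOR A4) NOR (A1 NOR A1))))))) NOR ((A1 NOR A1) NOR (((((A4 NOR A1) NOR (A4 NOR A1)) NOR ((A4 NOR A1) NOR (A4 NOR A1))) NOR ((((A4 NOR A4) NOR (A1 NOR A1)) NOR ((A4 NOR A4) NOR (A1 NOR A1))) NOR (((A4 NOR A4) NOR (A1 NOR A1)) NOR ((A4 NOR A4) NOR (A1 NOR A1))))) NOR ((((A4 NOR A1) NOR (A4 NOR A1)) NOR ((A4 NOR A1) NOR (A4 NOR A1))) NOR ((((A4 NOR A4) NOR (A1 NOR A1)) NOR ((A4 NOR A4) NOR (A1 NOR A1))) NOR (((A4 NOR A4) NOR (A1 NOR A1)) NOR ((A4 NOR A4) NOR (A1 NOR A1)))))))) NOR (((A1 NOR A1) NOR (((((A4 NOR A1) NOR (A4 NOR A1)) NOR ((A4 NOR A1) NOR (A4 NOR A1))) NOR ((((A4 NOR A4) NOR (A1 NOR A1)) NOR ((A4 NOR A4) NOR (A1 NOR A1))) NOR (((A4 NOR A4) NOR (A1 NOR A1)) NOR ((A4 NOR A4) NOR (A1 NOR A1))))) NOR ((((A4 NOR A1) NOR (A4 NOR A1)) NOR ((A4 NOR A1) NOR (A4 NOR A1))) NOR ((((A4 NOR A4) NOR (A1 NOR A1)) NOR ((A4 NOR A4) NOR (A1 NOR A1))) NOR (((A4 NOR A4) NOR (A1 NOR A1)) NOR ((A4 NOR A4) NOR (A1 NOR A1))))))) NOR ((A1 NOR A1) NOR (((((A4 NOR A1) NOR (A4 NOR A1)) NOR ((A4 NOR A1) NOR (A4 NOR A1))) NOR ((((A4 NOR A4) NOR (A1 NOR A1)) NOR ((A4 NOR A4) NOR (A1 NOR A1))) NOR (((A4 NOR A4) NOR (A1 NOR A1)) NOR ((A4 NOR A4) NOR (A1 NOR A1))))) NOR ((((A4 NOR A1) NOR (A4 NOR A1)) NOR ((A4 NOR A1) NOR (A4 NOR A1))) NOR ((((A4 NOR A4) NOR (A1 NOR A1)) NOR ((A4 NOR A4) NOR (A1 NOR A1))) NOR (((A4 NOR A4) NOR (A1 NOR A1)) NOR ((A4 NOR A4) NOR (A1 NOR A1))))))))))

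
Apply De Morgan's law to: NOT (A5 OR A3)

NOT A5 AND NOT A3
De Morgan's: NOT(OR of terms) = AND of negations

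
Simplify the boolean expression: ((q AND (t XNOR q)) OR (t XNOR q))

By absorption (E OR (E AND v) = E):
= (t XNOR q)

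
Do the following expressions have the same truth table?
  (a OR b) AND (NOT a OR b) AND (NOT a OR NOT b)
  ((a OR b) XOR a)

Yes, they are equivalent — the two output columns agree on all 4 assignments:
a | b | Expression 1 | Expression 2
-----------------------------------
0 | 0 | 0 | 0
0 | 1 | 1 | 1
1 | 0 | 0 | 0
1 | 1 | 0 | 0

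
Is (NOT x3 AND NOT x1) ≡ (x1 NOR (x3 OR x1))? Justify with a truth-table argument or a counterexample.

Yes, they are equivalent — the two output columns agree on all 4 assignments:
x3 | x1 | Expression 1 | Expression 2
-------------------------------------
0 | 0 | 1 | 1
0 | 1 | 0 | 0
1 | 0 | 0 | 0
1 | 1 | 0 | 0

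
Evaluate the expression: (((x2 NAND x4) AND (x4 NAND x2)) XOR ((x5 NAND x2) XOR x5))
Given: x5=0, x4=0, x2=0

Substituting: (((0 NAND 0) AND (0 NAND 0)) XOR ((0 NAND 0) XOR 0))
= 0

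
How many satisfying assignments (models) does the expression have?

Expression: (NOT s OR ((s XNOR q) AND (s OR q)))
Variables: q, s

Satisfying assignments: (0,0), (1,0), (1,1)
Count: 3 out of 4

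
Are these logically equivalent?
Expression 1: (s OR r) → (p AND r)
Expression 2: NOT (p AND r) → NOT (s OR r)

Yes, Contrapositive is always equivalent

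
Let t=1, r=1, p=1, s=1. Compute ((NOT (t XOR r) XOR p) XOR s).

Substituting: ((NOT (1 XOR 1) XOR 1) XOR 1)
= 1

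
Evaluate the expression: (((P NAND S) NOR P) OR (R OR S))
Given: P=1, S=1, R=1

Substituting: (((1 NAND 1) NOR 1) OR (1 OR 1))
= 1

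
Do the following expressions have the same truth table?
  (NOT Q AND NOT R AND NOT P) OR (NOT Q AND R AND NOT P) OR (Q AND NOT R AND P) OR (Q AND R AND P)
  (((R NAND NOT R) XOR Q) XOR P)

Yes, they are equivalent — the two output columns agree on all 8 assignments:
Q | R | P | Expression 1 | Expression 2
---------------------------------------
0 | 0 | 0 | 1 | 1
0 | 0 | 1 | 0 | 0
0 | 1 | 0 | 1 | 1
0 | 1 | 1 | 0 | 0
1 | 0 | 0 | 0 | 0
1 | 0 | 1 | 1 | 1
1 | 1 | 0 | 0 | 0
1 | 1 | 1 | 1 | 1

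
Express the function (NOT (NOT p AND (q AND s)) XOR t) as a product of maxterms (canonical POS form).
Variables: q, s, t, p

ΠM(2, 3, 6, 7, 10, 11, 12, 15) = (q OR s OR NOT t OR p) AND (q OR s OR NOT t OR NOT p) AND (q OR NOT s OR NOT t OR p) AND (q OR NOT s OR NOT t OR NOT p) AND (NOT q OR s OR NOT t OR p) AND (NOT q OR s OR NOT t OR NOT p) AND (NOT q OR NOT s OR t OR p) AND (NOT q OR NOT s OR NOT t OR NOT p)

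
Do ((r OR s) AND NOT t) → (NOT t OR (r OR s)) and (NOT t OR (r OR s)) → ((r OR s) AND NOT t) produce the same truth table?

No, Converse is not equivalent to original (counterexample: t=0, r=0, s=0)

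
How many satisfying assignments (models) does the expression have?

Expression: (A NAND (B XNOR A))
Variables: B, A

Satisfying assignments: (0,0), (0,1), (1,0)
Count: 3 out of 4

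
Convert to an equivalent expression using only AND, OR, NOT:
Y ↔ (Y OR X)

(Y AND (Y OR X)) OR (NOT Y AND NOT (Y OR X))
(Biconditional = both true or both false)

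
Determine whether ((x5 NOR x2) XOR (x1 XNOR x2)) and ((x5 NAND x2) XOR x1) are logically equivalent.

No. Counterexample: with x2=0, x1=0, x5=0, Expression 1 = 0 but Expression 2 = 1.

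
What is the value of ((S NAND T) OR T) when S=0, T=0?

Substituting: ((0 NAND 0) OR 0)
= 1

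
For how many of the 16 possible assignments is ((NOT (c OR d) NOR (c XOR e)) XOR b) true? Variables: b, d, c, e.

Satisfying assignments: (0,0,1,1), (0,1,0,0), (0,1,1,1), (1,0,0,0), (1,0,0,1), (1,0,1,0), (1,1,0,1), (1,1,1,0)
Count: 8 out of 16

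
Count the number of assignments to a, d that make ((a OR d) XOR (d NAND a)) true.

Satisfying assignments: (0,0), (1,1)
Count: 2 out of 4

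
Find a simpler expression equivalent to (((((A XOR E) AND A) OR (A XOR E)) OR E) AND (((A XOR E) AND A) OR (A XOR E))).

By absorption (E AND (E OR v) = E) then absorption (E OR (E AND v) = E):
= (A XOR E)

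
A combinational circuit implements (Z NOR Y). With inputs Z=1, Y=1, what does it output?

Substituting: (1 NOR 1)
= 0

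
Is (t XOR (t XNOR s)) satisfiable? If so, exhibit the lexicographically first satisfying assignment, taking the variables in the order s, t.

s=0, t=0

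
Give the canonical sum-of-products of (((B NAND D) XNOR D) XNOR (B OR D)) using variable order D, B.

Σm(0, 2) = (NOT D AND NOT B) OR (D AND NOT B)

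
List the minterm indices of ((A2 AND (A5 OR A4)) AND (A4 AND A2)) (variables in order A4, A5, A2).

Σm(5, 7) = (A4 AND NOT A5 AND A2) OR (A4 AND A5 AND A2)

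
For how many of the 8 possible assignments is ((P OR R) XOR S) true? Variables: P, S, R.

Satisfying assignments: (0,0,1), (0,1,0), (1,0,0), (1,0,1)
Count: 4 out of 8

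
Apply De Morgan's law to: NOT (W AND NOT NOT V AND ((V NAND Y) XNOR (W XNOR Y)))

NOT W OR NOT V OR NOT ((V NAND Y) XNOR (W XNOR Y))
De Morgan's: NOT(AND of terms) = OR of negations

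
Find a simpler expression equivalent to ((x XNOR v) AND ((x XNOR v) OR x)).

By absorption (E AND (E OR v) = E):
= (x XNOR v)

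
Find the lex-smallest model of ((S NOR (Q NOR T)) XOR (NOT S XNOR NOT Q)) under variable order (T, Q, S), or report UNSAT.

T=0, Q=0, S=0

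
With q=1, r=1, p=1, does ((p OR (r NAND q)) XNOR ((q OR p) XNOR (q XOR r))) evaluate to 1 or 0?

Substituting: ((1 OR (1 NAND 1)) XNOR ((1 OR 1) XNOR (1 XOR 1)))
= 0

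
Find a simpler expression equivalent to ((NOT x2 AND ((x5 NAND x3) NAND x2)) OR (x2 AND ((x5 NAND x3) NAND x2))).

By distribution ((E AND v) OR (E AND NOT v) = E):
= ((x5 NAND x3) NAND x2)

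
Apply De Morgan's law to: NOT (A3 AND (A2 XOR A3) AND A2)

NOT A3 OR NOT (A2 XOR A3) OR NOT A2
De Morgan's: NOT(AND of terms) = OR of negations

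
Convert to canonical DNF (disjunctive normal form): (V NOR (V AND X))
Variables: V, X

(NOT V AND NOT X) OR (NOT V AND X)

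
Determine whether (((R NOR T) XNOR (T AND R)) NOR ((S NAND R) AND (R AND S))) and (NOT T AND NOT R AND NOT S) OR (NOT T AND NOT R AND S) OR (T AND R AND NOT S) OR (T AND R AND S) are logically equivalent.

Yes, they are equivalent — the two output columns agree on all 8 assignments:
T | R | S | Expression 1 | Expression 2
---------------------------------------
0 | 0 | 0 | 1 | 1
0 | 0 | 1 | 1 | 1
0 | 1 | 0 | 0 | 0
0 | 1 | 1 | 0 | 0
1 | 0 | 0 | 0 | 0
1 | 0 | 1 | 0 | 0
1 | 1 | 0 | 1 | 1
1 | 1 | 1 | 1 | 1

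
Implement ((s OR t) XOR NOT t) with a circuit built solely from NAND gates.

((((s NAND s) NAND (t NAND t)) NAND (((s NAND s) NAND (t NAND t)) NAND (t NAND t))) NAND ((t NAND t) NAND (((s NAND s) NAND (t NAND t)) NAND (t NAND t))))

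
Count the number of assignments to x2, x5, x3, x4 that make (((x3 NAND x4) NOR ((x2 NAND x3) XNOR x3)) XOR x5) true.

Satisfying assignments: (0,1,0,0), (0,1,0,1), (0,1,1,0), (0,1,1,1), (1,0,1,1), (1,1,0,0), (1,1,0,1), (1,1,1,0)
Count: 8 out of 16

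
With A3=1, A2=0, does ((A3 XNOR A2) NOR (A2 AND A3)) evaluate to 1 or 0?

Substituting: ((1 XNOR 0) NOR (0 AND 1))
= 1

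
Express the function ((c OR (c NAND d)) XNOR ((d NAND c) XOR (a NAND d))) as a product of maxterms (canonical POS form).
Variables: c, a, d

ΠM(0, 1, 2, 4, 6, 7) = (c OR a OR d) AND (c OR a OR NOT d) AND (c OR NOT a OR d) AND (NOT c OR a OR d) AND (NOT c OR NOT a OR d) AND (NOT c OR NOT a OR NOT d)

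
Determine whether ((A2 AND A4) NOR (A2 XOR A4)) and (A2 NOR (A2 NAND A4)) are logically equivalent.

No. Counterexample: with A4=0, A2=0, Expression 1 = 1 but Expression 2 = 0.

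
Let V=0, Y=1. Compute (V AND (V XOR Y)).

Substituting: (0 AND (0 XOR 1))
= 0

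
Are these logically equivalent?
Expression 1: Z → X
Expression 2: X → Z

No, Converse is not equivalent to original (counterexample: X=0, Z=1)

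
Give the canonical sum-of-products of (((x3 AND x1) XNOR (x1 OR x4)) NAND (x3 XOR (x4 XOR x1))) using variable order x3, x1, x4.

Σm(0, 1, 2, 3, 5, 6) = (NOT x3 AND NOT x1 AND NOT x4) OR (NOT x3 AND NOT x1 AND x4) OR (NOT x3 AND x1 AND NOT x4) OR (NOT x3 AND x1 AND x4) OR (x3 AND NOT x1 AND x4) OR (x3 AND x1 AND NOT x4)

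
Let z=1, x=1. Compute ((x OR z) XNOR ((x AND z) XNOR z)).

Substituting: ((1 OR 1) XNOR ((1 AND 1) XNOR 1))
= 1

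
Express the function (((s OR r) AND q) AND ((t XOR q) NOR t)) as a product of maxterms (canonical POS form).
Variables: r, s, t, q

ΠM(0, 1, 2, 3, 4, 5, 6, 7, 8, 9, 10, 11, 12, 13, 14, 15) = (r OR s OR t OR q) AND (r OR s OR t OR NOT q) AND (r OR s OR NOT t OR q) AND (r OR s OR NOT t OR NOT q) AND (r OR NOT s OR t OR q) AND (r OR NOT s OR t OR NOT q) AND (r OR NOT s OR NOT t OR q) AND (r OR NOT s OR NOT t OR NOT q) AND (NOT r OR s OR t OR q) AND (NOT r OR s OR t OR NOT q) AND (NOT r OR s OR NOT t OR q) AND (NOT r OR s OR NOT t OR NOT q) AND (NOT r OR NOT s OR t OR q) AND (NOT r OR NOT s OR t OR NOT q) AND (NOT r OR NOT s OR NOT t OR q) AND (NOT r OR NOT s OR NOT t OR NOT q)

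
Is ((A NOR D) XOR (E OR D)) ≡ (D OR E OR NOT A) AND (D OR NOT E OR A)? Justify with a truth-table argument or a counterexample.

Yes, they are equivalent — the two output columns agree on all 8 assignments:
D | E | A | Expression 1 | Expression 2
---------------------------------------
0 | 0 | 0 | 1 | 1
0 | 0 | 1 | 0 | 0
0 | 1 | 0 | 0 | 0
0 | 1 | 1 | 1 | 1
1 | 0 | 0 | 1 | 1
1 | 0 | 1 | 1 | 1
1 | 1 | 0 | 1 | 1
1 | 1 | 1 | 1 | 1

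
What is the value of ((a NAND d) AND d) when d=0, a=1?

Substituting: ((1 NAND 0) AND 0)
= 0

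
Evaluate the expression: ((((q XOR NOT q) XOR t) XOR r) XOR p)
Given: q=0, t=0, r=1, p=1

Substituting: ((((0 XOR NOT 0) XOR 0) XOR 1) XOR 1)
= 1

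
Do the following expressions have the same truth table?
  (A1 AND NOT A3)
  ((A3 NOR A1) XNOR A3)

Yes, they are equivalent — the two output columns agree on all 4 assignments:
A1 | A3 | Expression 1 | Expression 2
-------------------------------------
0 | 0 | 0 | 0
0 | 1 | 0 | 0
1 | 0 | 1 | 1
1 | 1 | 0 | 0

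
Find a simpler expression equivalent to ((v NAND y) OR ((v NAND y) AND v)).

By absorption (E OR (E AND v) = E):
= (v NAND y)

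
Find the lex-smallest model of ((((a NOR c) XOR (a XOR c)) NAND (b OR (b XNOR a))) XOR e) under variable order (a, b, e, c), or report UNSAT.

a=0, b=0, e=1, c=0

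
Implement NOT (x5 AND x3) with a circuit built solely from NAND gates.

(((x5 NAND x3) NAND (x5 NAND x3)) NAND ((x5 NAND x3) NAND (x5 NAND x3)))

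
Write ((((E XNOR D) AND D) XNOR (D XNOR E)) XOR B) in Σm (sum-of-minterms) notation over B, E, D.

Σm(1, 2, 3, 4) = (NOT B AND NOT E AND D) OR (NOT B AND E AND NOT D) OR (NOT B AND E AND D) OR (B AND NOT E AND NOT D)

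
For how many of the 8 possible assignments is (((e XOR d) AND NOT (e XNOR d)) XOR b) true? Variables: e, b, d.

Satisfying assignments: (0,0,1), (0,1,0), (1,0,0), (1,1,1)
Count: 4 out of 8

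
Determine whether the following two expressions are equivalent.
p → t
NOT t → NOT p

Yes, Contrapositive is always equivalent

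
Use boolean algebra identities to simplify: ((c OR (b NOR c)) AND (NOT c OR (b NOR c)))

By distribution ((E OR v) AND (E OR NOT v) = E):
= (b NOR c)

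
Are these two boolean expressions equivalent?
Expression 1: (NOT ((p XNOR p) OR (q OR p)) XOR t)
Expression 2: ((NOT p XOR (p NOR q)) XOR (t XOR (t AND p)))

No. Counterexample: with t=0, q=1, p=0, Expression 1 = 0 but Expression 2 = 1.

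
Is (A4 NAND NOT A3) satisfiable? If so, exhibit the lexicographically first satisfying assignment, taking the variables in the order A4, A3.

A4=0, A3=0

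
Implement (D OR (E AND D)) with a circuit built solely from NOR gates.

((D NOR ((E NOR E) NOR (D NOR D))) NOR (D NOR ((E NOR E) NOR (D NOR D))))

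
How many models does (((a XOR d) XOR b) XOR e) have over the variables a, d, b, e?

Satisfying assignments: (0,0,0,1), (0,0,1,0), (0,1,0,0), (0,1,1,1), (1,0,0,0), (1,0,1,1), (1,1,0,1), (1,1,1,0)
Count: 8 out of 16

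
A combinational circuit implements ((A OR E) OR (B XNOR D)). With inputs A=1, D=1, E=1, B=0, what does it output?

Substituting: ((1 OR 1) OR (0 XNOR 1))
= 1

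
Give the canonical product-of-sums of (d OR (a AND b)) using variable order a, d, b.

ΠM(0, 1, 4) = (a OR d OR b) AND (a OR d OR NOT b) AND (NOT a OR d OR b)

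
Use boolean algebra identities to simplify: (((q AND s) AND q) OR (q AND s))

By absorption (E OR (E AND v) = E):
= (q AND s)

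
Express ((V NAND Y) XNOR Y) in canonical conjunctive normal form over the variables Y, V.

(Y OR V) AND (Y OR NOT V) AND (NOT Y OR NOT V)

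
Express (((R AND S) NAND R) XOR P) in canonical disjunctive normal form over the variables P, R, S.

(NOT P AND NOT R AND NOT S) OR (NOT P AND NOT R AND S) OR (NOT P AND R AND NOT S) OR (P AND R AND S)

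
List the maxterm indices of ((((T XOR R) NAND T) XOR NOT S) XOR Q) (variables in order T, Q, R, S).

ΠM(0, 2, 5, 7, 9, 10, 12, 15) = (T OR Q OR R OR S) AND (T OR Q OR NOT R OR S) AND (T OR NOT Q OR R OR NOT S) AND (T OR NOT Q OR NOT R OR NOT S) AND (NOT T OR Q OR R OR NOT S) AND (NOT T OR Q OR NOT R OR S) AND (NOT T OR NOT Q OR R OR S) AND (NOT T OR NOT Q OR NOT R OR NOT S)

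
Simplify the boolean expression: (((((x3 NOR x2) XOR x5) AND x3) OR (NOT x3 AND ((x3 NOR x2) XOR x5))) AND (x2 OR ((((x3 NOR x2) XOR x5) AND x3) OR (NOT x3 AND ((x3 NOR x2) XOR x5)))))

By absorption (E AND (E OR v) = E) then distribution ((E AND v) OR (E AND NOT v) = E):
= ((x3 NOR x2) XOR x5)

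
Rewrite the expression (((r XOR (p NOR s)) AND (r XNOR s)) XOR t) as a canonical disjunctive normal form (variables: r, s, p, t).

(NOT r AND NOT s AND NOT p AND NOT t) OR (NOT r AND NOT s AND p AND t) OR (NOT r AND s AND NOT p AND t) OR (NOT r AND s AND p AND t) OR (r AND NOT s AND NOT p AND t) OR (r AND NOT s AND p AND t) OR (r AND s AND NOT p AND NOT t) OR (r AND s AND p AND NOT t)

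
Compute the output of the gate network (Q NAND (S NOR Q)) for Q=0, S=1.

Substituting: (0 NAND (1 NOR 0))
= 1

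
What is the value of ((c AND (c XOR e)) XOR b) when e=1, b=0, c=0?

Substituting: ((0 AND (0 XOR 1)) XOR 0)
= 0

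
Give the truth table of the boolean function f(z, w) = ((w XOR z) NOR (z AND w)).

z | w | Output
--------------
0 | 0 | 1
0 | 1 | 0
1 | 0 | 0
1 | 1 | 0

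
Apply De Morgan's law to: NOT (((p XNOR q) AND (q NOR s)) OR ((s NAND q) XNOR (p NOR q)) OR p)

NOT ((p XNOR q) AND (q NOR s)) AND NOT ((s NAND q) XNOR (p NOR q)) AND NOT p
De Morgan's: NOT(OR of terms) = AND of negations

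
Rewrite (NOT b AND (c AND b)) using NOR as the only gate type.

(((b NOR b) NOR (b NOR b)) NOR (((c NOR c) NOR (b NOR b)) NOR ((c NOR c) NOR (b NOR b))))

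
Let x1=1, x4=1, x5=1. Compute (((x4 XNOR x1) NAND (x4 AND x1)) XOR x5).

Substituting: (((1 XNOR 1) NAND (1 AND 1)) XOR 1)
= 1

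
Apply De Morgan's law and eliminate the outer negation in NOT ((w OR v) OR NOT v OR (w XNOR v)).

NOT (w OR v) AND v AND NOT (w XNOR v)
De Morgan's: NOT(OR of terms) = AND of negations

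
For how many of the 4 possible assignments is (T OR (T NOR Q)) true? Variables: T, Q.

Satisfying assignments: (0,0), (1,0), (1,1)
Count: 3 out of 4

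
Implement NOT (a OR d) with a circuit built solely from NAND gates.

(((a NAND a) NAND (d NAND d)) NAND ((a NAND a) NAND (d NAND d)))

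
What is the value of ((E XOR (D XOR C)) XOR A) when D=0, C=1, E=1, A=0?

Substituting: ((1 XOR (0 XOR 1)) XOR 0)
= 0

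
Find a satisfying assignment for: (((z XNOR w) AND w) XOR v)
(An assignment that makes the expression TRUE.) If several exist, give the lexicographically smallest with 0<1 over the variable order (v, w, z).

v=0, w=1, z=1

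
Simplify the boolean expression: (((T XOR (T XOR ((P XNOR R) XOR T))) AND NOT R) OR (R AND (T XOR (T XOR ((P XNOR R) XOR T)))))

By distribution ((E AND v) OR (E AND NOT v) = E) then XOR self-cancellation ((E XOR v) XOR v = E):
= ((P XNOR R) XOR T)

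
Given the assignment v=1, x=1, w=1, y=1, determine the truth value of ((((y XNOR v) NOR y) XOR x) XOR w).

Substituting: ((((1 XNOR 1) NOR 1) XOR 1) XOR 1)
= 0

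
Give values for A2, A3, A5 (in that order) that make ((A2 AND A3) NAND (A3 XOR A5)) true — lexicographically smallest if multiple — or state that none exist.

A2=0, A3=0, A5=0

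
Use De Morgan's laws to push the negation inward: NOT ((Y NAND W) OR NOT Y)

NOT (Y NAND W) AND Y
De Morgan's: NOT(OR of terms) = AND of negations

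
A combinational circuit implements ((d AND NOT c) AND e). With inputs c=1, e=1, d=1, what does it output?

Substituting: ((1 AND NOT 1) AND 1)
= 0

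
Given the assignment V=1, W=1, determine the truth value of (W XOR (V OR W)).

Substituting: (1 XOR (1 OR 1))
= 0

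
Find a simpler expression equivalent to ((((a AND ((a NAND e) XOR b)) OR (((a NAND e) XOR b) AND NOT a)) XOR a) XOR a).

By XOR self-cancellation ((E XOR v) XOR v = E) then distribution ((E AND v) OR (E AND NOT v) = E):
= ((a NAND e) XOR b)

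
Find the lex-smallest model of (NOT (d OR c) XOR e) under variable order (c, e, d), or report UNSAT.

c=0, e=0, d=0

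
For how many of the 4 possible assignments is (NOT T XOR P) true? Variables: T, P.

Satisfying assignments: (0,0), (1,1)
Count: 2 out of 4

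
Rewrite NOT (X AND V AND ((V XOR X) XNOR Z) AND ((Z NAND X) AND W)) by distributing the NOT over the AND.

NOT X OR NOT V OR NOT ((V XOR X) XNOR Z) OR NOT ((Z NAND X) AND W)
De Morgan's: NOT(AND of terms) = OR of negations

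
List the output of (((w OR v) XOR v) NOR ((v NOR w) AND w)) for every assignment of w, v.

w | v | Output
--------------
0 | 0 | 1
0 | 1 | 1
1 | 0 | 0
1 | 1 | 1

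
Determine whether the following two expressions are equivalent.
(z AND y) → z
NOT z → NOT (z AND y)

Yes, Contrapositive is always equivalent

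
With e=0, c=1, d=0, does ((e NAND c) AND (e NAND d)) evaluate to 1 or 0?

Substituting: ((0 NAND 1) AND (0 NAND 0))
= 1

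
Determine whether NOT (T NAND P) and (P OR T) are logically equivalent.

No. Counterexample: with T=0, P=1, Expression 1 = 0 but Expression 2 = 1.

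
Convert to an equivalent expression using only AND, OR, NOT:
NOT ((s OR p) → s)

(s OR p) AND NOT s
(Negated implication: NOT(A → B) = A AND NOT B)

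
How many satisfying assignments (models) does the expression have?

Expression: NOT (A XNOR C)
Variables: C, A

Satisfying assignments: (0,1), (1,0)
Count: 2 out of 4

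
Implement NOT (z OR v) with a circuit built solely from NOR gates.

(((z NOR v) NOR (z NOR v)) NOR ((z NOR v) NOR (z NOR v)))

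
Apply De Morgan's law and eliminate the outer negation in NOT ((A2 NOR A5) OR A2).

NOT (A2 NOR A5) AND NOT A2
De Morgan's: NOT(OR of terms) = AND of negations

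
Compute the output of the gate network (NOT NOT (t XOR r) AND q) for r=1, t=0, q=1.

Substituting: (NOT NOT (0 XOR 1) AND 1)
= 1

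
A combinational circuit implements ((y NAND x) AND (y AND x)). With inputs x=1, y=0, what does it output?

Substituting: ((0 NAND 1) AND (0 AND 1))
= 0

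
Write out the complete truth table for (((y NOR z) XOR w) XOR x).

w | x | z | y | Output
----------------------
0 | 0 | 0 | 0 | 1
0 | 0 | 0 | 1 | 0
0 | 0 | 1 | 0 | 0
0 | 0 | 1 | 1 | 0
0 | 1 | 0 | 0 | 0
0 | 1 | 0 | 1 | 1
0 | 1 | 1 | 0 | 1
0 | 1 | 1 | 1 | 1
1 | 0 | 0 | 0 | 0
1 | 0 | 0 | 1 | 1
1 | 0 | 1 | 0 | 1
1 | 0 | 1 | 1 | 1
1 | 1 | 0 | 0 | 1
1 | 1 | 0 | 1 | 0
1 | 1 | 1 | 0 | 0
1 | 1 | 1 | 1 | 0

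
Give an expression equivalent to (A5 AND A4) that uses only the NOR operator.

((A5 NOR A5) NOR (A4 NOR A4))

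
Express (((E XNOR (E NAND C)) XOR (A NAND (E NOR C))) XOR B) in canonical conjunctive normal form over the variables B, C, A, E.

(B OR C OR A OR NOT E) AND (B OR C OR NOT A OR E) AND (B OR C OR NOT A OR NOT E) AND (NOT B OR C OR A OR E) AND (NOT B OR NOT C OR A OR E) AND (NOT B OR NOT C OR A OR NOT E) AND (NOT B OR NOT C OR NOT A OR E) AND (NOT B OR NOT C OR NOT A OR NOT E)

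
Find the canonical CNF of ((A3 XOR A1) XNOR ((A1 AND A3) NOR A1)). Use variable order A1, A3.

(A1 OR A3) AND (NOT A1 OR A3)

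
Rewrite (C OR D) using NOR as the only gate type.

((C NOR D) NOR (C NOR D))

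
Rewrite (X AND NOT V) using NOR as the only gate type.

((X NOR X) NOR ((V NOR V) NOR (V NOR V)))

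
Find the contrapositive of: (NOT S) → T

Contrapositive: NOT T → S
Note: A statement and its contrapositive are logically equivalent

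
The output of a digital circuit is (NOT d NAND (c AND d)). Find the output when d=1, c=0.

Substituting: (NOT 1 NAND (0 AND 1))
= 1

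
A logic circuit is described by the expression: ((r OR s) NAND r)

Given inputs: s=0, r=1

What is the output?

Substituting: ((1 OR 0) NAND 1)
= 0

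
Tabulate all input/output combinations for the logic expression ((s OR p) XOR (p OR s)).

s | p | Output
--------------
0 | 0 | 0
0 | 1 | 0
1 | 0 | 0
1 | 1 | 0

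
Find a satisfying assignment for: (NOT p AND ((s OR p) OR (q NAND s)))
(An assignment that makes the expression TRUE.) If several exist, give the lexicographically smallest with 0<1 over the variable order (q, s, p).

q=0, s=0, p=0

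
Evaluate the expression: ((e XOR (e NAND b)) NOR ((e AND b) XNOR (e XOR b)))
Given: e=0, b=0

Substituting: ((0 XOR (0 NAND 0)) NOR ((0 AND 0) XNOR (0 XOR 0)))
= 0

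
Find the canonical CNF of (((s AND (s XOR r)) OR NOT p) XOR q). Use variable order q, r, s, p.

(q OR r OR s OR NOT p) AND (q OR NOT r OR s OR NOT p) AND (q OR NOT r OR NOT s OR NOT p) AND (NOT q OR r OR s OR p) AND (NOT q OR r OR NOT s OR p) AND (NOT q OR r OR NOT s OR NOT p) AND (NOT q OR NOT r OR s OR p) AND (NOT q OR NOT r OR NOT s OR p)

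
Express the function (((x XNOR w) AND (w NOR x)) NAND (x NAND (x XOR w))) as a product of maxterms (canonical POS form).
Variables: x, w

ΠM(0) = (x OR w)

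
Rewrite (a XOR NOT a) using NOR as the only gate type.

((((a NOR (a NOR a)) NOR (a NOR (a NOR a))) NOR ((a NOR (a NOR a)) NOR (a NOR (a NOR a)))) NOR ((((a NOR a) NOR ((a NOR a) NOR (a NOR a))) NOR ((a NOR a) NOR ((a NOR a) NOR (a NOR a)))) NOR (((a NOR a) NOR ((a NOR a) NOR (a NOR a))) NOR ((a NOR a) NOR ((a NOR a) NOR (a NOR a))))))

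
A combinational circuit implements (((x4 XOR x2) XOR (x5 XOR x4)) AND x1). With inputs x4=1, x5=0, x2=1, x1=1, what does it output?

Substituting: (((1 XOR 1) XOR (0 XOR 1)) AND 1)
= 1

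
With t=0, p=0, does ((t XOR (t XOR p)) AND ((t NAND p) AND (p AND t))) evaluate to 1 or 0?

Substituting: ((0 XOR (0 XOR 0)) AND ((0 NAND 0) AND (0 AND 0)))
= 0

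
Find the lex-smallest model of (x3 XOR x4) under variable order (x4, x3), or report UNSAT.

x4=0, x3=1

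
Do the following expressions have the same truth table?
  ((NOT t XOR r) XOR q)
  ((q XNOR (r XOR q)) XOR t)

No. Counterexample: with t=0, r=0, q=1, Expression 1 = 0 but Expression 2 = 1.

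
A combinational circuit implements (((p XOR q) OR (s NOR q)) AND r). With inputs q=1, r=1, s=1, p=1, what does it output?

Substituting: (((1 XOR 1) OR (1 NOR 1)) AND 1)
= 0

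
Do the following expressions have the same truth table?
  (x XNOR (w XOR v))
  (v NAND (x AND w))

No. Counterexample: with v=0, w=0, x=1, Expression 1 = 0 but Expression 2 = 1.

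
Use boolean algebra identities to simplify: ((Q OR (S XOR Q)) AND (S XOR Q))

By absorption (E AND (E OR v) = E):
= (S XOR Q)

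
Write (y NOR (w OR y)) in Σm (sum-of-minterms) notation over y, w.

Σm(0) = (NOT y AND NOT w)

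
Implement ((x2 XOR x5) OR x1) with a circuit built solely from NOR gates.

((((((x2 NOR x5) NOR (x2 NOR x5)) NOR ((x2 NOR x5) NOR (x2 NOR x5))) NOR ((((x2 NOR x2) NOR (x5 NOR x5)) NOR ((x2 NOR x2) NOR (x5 NOR x5))) NOR (((x2 NOR x2) NOR (x5 NOR x5)) NOR ((x2 NOR x2) NOR (x5 NOR x5))))) NOR x1) NOR (((((x2 NOR x5) NOR (x2 NOR x5)) NOR ((x2 NOR x5) NOR (x2 NOR x5))) NOR ((((x2 NOR x2) NOR (x5 NOR x5)) NOR ((x2 NOR x2) NOR (x5 NOR x5))) NOR (((x2 NOR x2) NOR (x5 NOR x5)) NOR ((x2 NOR x2) NOR (x5 NOR x5))))) NOR x1))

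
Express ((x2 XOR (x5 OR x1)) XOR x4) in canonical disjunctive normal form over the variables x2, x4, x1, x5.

(NOT x2 AND NOT x4 AND NOT x1 AND x5) OR (NOT x2 AND NOT x4 AND x1 AND NOT x5) OR (NOT x2 AND NOT x4 AND x1 AND x5) OR (NOT x2 AND x4 AND NOT x1 AND NOT x5) OR (x2 AND NOT x4 AND NOT x1 AND NOT x5) OR (x2 AND x4 AND NOT x1 AND x5) OR (x2 AND x4 AND x1 AND NOT x5) OR (x2 AND x4 AND x1 AND x5)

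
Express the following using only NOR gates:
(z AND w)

((z NOR z) NOR (w NOR w))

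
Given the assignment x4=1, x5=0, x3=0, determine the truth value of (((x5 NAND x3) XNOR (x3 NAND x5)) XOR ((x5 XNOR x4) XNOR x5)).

Substituting: (((0 NAND 0) XNOR (0 NAND 0)) XOR ((0 XNOR 1) XNOR 0))
= 0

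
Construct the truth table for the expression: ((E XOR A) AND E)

E | A | Output
--------------
0 | 0 | 0
0 | 1 | 0
1 | 0 | 1
1 | 1 | 0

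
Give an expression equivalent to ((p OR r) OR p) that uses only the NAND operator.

((((p NAND p) NAND (r NAND r)) NAND ((p NAND p) NAND (r NAND r))) NAND (p NAND p))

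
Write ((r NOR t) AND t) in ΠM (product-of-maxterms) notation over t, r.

ΠM(0, 1, 2, 3) = (t OR r) AND (t OR NOT r) AND (NOT t OR r) AND (NOT t OR NOT r)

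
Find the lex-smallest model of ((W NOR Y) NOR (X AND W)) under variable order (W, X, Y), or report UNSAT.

W=0, X=0, Y=1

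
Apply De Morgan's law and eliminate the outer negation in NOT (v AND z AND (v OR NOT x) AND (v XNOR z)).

NOT v OR NOT z OR NOT (v OR NOT x) OR NOT (v XNOR z)
De Morgan's: NOT(AND of terms) = OR of negations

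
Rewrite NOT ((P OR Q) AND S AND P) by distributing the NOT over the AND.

NOT (P OR Q) OR NOT S OR NOT P
De Morgan's: NOT(AND of terms) = OR of negations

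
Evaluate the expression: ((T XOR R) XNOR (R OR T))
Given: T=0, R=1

Substituting: ((0 XOR 1) XNOR (1 OR 0))
= 1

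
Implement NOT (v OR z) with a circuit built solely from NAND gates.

(((v NAND v) NAND (z NAND z)) NAND ((v NAND v) NAND (z NAND z)))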